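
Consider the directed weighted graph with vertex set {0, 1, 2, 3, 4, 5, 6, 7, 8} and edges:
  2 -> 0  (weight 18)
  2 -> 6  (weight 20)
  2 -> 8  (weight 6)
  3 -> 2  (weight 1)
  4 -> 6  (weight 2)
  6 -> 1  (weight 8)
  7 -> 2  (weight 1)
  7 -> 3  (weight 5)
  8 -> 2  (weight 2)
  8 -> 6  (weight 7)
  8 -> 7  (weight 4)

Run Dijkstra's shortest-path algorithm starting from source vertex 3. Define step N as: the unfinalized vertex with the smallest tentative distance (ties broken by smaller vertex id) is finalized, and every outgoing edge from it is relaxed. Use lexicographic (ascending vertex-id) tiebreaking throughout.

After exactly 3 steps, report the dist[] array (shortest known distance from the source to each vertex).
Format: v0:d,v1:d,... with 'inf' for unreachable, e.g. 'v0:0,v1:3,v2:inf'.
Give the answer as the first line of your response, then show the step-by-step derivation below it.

v0:19,v1:inf,v2:1,v3:0,v4:inf,v5:inf,v6:14,v7:11,v8:7

step 1: dist = v0:inf,v1:inf,v2:1,v3:0,v4:inf,v5:inf,v6:inf,v7:inf,v8:inf
step 2: dist = v0:19,v1:inf,v2:1,v3:0,v4:inf,v5:inf,v6:21,v7:inf,v8:7
step 3: dist = v0:19,v1:inf,v2:1,v3:0,v4:inf,v5:inf,v6:14,v7:11,v8:7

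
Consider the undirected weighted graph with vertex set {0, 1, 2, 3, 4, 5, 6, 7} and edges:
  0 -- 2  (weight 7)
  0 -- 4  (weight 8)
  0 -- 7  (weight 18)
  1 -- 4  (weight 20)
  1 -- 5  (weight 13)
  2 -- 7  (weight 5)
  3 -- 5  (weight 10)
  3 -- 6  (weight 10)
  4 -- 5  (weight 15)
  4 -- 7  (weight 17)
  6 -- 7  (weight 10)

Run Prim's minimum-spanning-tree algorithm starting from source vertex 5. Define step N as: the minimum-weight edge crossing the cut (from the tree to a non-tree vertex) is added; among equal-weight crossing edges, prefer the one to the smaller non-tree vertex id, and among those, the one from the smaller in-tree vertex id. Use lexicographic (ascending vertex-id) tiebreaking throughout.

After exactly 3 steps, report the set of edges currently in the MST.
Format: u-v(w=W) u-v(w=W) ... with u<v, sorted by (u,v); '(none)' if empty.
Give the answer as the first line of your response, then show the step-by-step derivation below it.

3-5(w=10) 3-6(w=10) 6-7(w=10)

step 1: add edge 3-5 (w=10); MST = {3-5(w=10)}
step 2: add edge 3-6 (w=10); MST = {3-5(w=10) 3-6(w=10)}
step 3: add edge 6-7 (w=10); MST = {3-5(w=10) 3-6(w=10) 6-7(w=10)}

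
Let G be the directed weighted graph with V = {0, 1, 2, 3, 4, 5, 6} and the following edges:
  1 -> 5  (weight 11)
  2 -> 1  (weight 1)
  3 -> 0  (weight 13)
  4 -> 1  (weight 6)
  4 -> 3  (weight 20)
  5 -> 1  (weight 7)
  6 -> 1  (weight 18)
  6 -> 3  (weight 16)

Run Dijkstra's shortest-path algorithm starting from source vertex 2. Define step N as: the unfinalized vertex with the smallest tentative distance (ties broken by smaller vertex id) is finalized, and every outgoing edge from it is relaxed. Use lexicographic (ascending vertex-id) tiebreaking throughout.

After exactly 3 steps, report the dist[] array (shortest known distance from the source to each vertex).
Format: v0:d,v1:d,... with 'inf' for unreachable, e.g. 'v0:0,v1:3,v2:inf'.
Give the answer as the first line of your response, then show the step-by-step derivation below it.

v0:inf,v1:1,v2:0,v3:inf,v4:inf,v5:12,v6:inf

step 1: dist = v0:inf,v1:1,v2:0,v3:inf,v4:inf,v5:inf,v6:inf
step 2: dist = v0:inf,v1:1,v2:0,v3:inf,v4:inf,v5:12,v6:inf
step 3: dist = v0:inf,v1:1,v2:0,v3:inf,v4:inf,v5:12,v6:inf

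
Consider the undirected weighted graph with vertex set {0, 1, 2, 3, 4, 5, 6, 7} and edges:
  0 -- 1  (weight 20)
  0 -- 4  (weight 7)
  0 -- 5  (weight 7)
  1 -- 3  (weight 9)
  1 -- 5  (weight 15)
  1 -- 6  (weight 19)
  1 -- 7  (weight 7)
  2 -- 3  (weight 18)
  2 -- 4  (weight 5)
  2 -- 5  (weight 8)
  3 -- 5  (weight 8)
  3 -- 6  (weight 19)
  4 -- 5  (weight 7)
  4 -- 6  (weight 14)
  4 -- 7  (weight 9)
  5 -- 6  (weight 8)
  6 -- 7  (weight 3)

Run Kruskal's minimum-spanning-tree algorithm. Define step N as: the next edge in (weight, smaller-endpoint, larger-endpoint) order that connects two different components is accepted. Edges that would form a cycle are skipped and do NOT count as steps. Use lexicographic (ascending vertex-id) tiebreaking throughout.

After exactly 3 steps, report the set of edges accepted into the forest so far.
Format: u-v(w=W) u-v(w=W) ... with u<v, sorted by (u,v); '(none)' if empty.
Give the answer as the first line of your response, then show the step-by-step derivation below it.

0-4(w=7) 2-4(w=5) 6-7(w=3)

step 1: add edge 6-7 (w=3); MST = {6-7(w=3)}
step 2: add edge 2-4 (w=5); MST = {2-4(w=5) 6-7(w=3)}
step 3: add edge 0-4 (w=7); MST = {0-4(w=7) 2-4(w=5) 6-7(w=3)}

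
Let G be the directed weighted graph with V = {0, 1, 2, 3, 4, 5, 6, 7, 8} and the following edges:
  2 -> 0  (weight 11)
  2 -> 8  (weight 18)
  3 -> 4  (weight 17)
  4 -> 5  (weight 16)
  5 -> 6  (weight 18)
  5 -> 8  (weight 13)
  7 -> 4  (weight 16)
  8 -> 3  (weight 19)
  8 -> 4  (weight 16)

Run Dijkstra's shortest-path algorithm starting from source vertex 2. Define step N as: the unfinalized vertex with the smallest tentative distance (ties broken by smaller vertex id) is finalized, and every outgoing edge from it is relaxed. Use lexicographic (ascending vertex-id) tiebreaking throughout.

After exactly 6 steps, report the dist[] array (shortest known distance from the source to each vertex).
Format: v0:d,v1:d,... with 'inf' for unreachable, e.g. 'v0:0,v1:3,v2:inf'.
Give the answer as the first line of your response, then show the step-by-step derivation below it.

v0:11,v1:inf,v2:0,v3:37,v4:34,v5:50,v6:68,v7:inf,v8:18

step 1: dist = v0:11,v1:inf,v2:0,v3:inf,v4:inf,v5:inf,v6:inf,v7:inf,v8:18
step 2: dist = v0:11,v1:inf,v2:0,v3:inf,v4:inf,v5:inf,v6:inf,v7:inf,v8:18
step 3: dist = v0:11,v1:inf,v2:0,v3:37,v4:34,v5:inf,v6:inf,v7:inf,v8:18
step 4: dist = v0:11,v1:inf,v2:0,v3:37,v4:34,v5:50,v6:inf,v7:inf,v8:18
step 5: dist = v0:11,v1:inf,v2:0,v3:37,v4:34,v5:50,v6:inf,v7:inf,v8:18
step 6: dist = v0:11,v1:inf,v2:0,v3:37,v4:34,v5:50,v6:68,v7:inf,v8:18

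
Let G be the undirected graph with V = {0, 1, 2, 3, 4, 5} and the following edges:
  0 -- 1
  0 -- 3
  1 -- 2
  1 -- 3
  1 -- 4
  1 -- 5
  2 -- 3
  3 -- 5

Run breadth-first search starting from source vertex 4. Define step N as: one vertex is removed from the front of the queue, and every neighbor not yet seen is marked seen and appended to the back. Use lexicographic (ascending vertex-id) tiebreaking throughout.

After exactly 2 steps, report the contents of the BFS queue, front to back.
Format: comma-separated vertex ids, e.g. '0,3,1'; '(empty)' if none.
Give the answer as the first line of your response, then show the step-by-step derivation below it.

0,2,3,5

step 1: dequeue 4; queue=[1]; order=4
step 2: dequeue 1; queue=[0,2,3,5]; order=4,1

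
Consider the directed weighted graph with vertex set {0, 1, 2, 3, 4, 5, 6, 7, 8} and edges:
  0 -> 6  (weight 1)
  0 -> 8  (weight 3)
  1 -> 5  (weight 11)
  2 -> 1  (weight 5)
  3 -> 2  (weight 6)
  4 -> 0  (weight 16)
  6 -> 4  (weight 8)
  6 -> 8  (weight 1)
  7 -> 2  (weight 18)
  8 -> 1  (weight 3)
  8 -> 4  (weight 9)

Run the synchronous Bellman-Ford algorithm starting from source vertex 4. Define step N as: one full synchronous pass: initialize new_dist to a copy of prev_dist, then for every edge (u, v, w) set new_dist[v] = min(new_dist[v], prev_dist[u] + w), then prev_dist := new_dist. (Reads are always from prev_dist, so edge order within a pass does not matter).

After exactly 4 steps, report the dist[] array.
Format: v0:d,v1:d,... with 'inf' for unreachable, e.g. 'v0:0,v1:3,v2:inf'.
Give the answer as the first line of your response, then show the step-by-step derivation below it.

v0:16,v1:21,v2:inf,v3:inf,v4:0,v5:33,v6:17,v7:inf,v8:18

step 1: dist = v0:16,v1:inf,v2:inf,v3:inf,v4:0,v5:inf,v6:inf,v7:inf,v8:inf
step 2: dist = v0:16,v1:inf,v2:inf,v3:inf,v4:0,v5:inf,v6:17,v7:inf,v8:19
step 3: dist = v0:16,v1:22,v2:inf,v3:inf,v4:0,v5:inf,v6:17,v7:inf,v8:18
step 4: dist = v0:16,v1:21,v2:inf,v3:inf,v4:0,v5:33,v6:17,v7:inf,v8:18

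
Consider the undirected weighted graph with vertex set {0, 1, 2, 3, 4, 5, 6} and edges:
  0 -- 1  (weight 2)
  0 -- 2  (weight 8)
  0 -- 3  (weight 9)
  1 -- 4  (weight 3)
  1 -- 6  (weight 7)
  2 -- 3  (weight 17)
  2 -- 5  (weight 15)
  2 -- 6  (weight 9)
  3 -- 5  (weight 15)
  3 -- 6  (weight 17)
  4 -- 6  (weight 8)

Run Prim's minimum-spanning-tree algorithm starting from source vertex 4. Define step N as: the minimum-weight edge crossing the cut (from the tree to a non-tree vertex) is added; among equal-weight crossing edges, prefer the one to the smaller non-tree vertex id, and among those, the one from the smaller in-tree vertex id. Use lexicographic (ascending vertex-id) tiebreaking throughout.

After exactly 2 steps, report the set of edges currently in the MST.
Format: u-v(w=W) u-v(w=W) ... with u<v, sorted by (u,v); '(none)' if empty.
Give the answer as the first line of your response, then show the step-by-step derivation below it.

0-1(w=2) 1-4(w=3)

step 1: add edge 1-4 (w=3); MST = {1-4(w=3)}
step 2: add edge 0-1 (w=2); MST = {0-1(w=2) 1-4(w=3)}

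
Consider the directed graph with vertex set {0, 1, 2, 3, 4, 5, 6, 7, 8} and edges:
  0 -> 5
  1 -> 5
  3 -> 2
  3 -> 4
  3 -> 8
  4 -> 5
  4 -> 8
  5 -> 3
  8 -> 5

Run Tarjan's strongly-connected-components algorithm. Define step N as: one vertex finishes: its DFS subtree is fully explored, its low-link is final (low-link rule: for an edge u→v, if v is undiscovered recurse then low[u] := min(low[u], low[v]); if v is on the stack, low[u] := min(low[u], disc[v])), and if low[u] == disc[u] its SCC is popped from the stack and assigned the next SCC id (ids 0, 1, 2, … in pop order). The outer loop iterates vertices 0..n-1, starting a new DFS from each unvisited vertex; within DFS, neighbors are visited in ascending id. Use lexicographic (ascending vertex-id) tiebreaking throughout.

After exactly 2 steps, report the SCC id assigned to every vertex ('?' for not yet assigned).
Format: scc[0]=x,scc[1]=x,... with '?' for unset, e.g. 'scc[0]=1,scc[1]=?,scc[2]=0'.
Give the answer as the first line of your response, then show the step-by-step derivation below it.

scc[0]=?,scc[1]=?,scc[2]=0,scc[3]=?,scc[4]=?,scc[5]=?,scc[6]=?,scc[7]=?,scc[8]=?

step 1: low=(low[0]=0,low[1]=?,low[2]=3,low[3]=2,low[4]=?,low[5]=1,low[6]=?,low[7]=?,low[8]=?); scc=(scc[0]=?,scc[1]=?,scc[2]=0,scc[3]=?,scc[4]=?,scc[5]=?,scc[6]=?,scc[7]=?,scc[8]=?)
step 2: low=(low[0]=0,low[1]=?,low[2]=3,low[3]=2,low[4]=1,low[5]=1,low[6]=?,low[7]=?,low[8]=1); scc=(scc[0]=?,scc[1]=?,scc[2]=0,scc[3]=?,scc[4]=?,scc[5]=?,scc[6]=?,scc[7]=?,scc[8]=?)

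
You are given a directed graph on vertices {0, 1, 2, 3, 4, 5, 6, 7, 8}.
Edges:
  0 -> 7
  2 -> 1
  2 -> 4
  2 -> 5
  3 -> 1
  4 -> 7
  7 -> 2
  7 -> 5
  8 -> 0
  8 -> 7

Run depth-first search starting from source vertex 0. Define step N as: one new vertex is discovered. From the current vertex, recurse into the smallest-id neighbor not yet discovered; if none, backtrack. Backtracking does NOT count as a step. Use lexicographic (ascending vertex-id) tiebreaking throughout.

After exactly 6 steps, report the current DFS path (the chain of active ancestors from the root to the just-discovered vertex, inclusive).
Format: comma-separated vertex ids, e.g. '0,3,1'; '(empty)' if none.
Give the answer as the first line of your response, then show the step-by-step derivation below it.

0,7,2,5

step 1: discover 0; path=0; order=0
step 2: discover 7; path=0>7; order=0,7
step 3: discover 2; path=0>7>2; order=0,7,2
step 4: discover 1; path=0>7>2>1; order=0,7,2,1
step 5: discover 4; path=0>7>2>4; order=0,7,2,1,4
step 6: discover 5; path=0>7>2>5; order=0,7,2,1,4,5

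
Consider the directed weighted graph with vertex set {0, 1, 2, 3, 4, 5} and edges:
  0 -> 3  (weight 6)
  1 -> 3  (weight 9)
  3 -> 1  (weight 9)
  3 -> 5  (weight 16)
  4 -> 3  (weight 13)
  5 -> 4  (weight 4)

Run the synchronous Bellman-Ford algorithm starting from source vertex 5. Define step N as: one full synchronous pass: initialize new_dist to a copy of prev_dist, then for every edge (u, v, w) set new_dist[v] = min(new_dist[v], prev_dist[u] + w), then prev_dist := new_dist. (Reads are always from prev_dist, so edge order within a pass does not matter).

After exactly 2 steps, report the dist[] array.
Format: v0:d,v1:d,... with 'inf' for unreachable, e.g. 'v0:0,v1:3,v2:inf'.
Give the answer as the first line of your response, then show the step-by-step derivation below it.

v0:inf,v1:inf,v2:inf,v3:17,v4:4,v5:0

step 1: dist = v0:inf,v1:inf,v2:inf,v3:inf,v4:4,v5:0
step 2: dist = v0:inf,v1:inf,v2:inf,v3:17,v4:4,v5:0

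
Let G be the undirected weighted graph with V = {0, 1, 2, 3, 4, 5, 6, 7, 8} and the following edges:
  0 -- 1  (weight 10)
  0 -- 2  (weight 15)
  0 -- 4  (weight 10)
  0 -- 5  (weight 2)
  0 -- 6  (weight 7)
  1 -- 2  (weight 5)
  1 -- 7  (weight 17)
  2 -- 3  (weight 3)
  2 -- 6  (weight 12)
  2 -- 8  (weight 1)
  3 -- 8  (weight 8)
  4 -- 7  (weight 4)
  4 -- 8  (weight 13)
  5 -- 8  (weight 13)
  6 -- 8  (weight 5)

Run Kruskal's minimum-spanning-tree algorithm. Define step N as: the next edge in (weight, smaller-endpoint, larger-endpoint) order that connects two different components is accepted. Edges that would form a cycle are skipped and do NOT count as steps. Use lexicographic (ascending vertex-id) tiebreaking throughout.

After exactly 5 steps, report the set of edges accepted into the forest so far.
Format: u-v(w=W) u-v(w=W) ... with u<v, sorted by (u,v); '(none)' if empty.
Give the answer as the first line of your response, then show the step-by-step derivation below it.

0-5(w=2) 1-2(w=5) 2-3(w=3) 2-8(w=1) 4-7(w=4)

step 1: add edge 2-8 (w=1); MST = {2-8(w=1)}
step 2: add edge 0-5 (w=2); MST = {0-5(w=2) 2-8(w=1)}
step 3: add edge 2-3 (w=3); MST = {0-5(w=2) 2-3(w=3) 2-8(w=1)}
step 4: add edge 4-7 (w=4); MST = {0-5(w=2) 2-3(w=3) 2-8(w=1) 4-7(w=4)}
step 5: add edge 1-2 (w=5); MST = {0-5(w=2) 1-2(w=5) 2-3(w=3) 2-8(w=1) 4-7(w=4)}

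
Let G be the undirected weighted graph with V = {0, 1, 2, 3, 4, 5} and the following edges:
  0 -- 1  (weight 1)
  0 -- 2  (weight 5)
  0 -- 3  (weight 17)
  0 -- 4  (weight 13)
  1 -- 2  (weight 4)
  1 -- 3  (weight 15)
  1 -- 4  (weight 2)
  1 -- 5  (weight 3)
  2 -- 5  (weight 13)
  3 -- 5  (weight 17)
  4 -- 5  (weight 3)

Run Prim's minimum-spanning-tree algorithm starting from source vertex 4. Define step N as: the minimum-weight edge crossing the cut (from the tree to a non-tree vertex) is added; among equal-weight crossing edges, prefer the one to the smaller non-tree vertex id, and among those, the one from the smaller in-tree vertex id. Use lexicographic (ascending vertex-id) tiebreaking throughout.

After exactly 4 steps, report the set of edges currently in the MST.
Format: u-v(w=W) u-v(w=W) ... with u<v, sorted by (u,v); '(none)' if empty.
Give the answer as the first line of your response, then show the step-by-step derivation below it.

0-1(w=1) 1-2(w=4) 1-4(w=2) 1-5(w=3)

step 1: add edge 1-4 (w=2); MST = {1-4(w=2)}
step 2: add edge 0-1 (w=1); MST = {0-1(w=1) 1-4(w=2)}
step 3: add edge 1-5 (w=3); MST = {0-1(w=1) 1-4(w=2) 1-5(w=3)}
step 4: add edge 1-2 (w=4); MST = {0-1(w=1) 1-2(w=4) 1-4(w=2) 1-5(w=3)}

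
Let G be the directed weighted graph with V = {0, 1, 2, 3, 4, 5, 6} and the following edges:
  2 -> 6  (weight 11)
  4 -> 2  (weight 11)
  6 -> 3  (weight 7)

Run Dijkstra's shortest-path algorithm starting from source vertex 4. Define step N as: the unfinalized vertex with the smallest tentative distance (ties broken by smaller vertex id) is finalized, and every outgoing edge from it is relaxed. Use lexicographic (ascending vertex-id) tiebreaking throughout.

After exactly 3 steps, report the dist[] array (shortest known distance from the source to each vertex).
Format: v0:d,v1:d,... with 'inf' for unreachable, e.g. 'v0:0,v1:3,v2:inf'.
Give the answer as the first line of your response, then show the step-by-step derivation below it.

v0:inf,v1:inf,v2:11,v3:29,v4:0,v5:inf,v6:22

step 1: dist = v0:inf,v1:inf,v2:11,v3:inf,v4:0,v5:inf,v6:inf
step 2: dist = v0:inf,v1:inf,v2:11,v3:inf,v4:0,v5:inf,v6:22
step 3: dist = v0:inf,v1:inf,v2:11,v3:29,v4:0,v5:inf,v6:22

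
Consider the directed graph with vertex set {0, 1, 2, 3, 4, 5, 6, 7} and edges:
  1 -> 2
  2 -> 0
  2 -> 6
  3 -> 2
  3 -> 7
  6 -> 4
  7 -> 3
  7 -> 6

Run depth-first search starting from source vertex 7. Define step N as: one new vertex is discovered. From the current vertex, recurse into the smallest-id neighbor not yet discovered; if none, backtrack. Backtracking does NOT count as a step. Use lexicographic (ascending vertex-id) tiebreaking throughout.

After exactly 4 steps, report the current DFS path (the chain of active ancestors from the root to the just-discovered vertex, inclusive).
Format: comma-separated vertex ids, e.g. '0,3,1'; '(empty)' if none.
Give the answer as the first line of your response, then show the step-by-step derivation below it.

7,3,2,0

step 1: discover 7; path=7; order=7
step 2: discover 3; path=7>3; order=7,3
step 3: discover 2; path=7>3>2; order=7,3,2
step 4: discover 0; path=7>3>2>0; order=7,3,2,0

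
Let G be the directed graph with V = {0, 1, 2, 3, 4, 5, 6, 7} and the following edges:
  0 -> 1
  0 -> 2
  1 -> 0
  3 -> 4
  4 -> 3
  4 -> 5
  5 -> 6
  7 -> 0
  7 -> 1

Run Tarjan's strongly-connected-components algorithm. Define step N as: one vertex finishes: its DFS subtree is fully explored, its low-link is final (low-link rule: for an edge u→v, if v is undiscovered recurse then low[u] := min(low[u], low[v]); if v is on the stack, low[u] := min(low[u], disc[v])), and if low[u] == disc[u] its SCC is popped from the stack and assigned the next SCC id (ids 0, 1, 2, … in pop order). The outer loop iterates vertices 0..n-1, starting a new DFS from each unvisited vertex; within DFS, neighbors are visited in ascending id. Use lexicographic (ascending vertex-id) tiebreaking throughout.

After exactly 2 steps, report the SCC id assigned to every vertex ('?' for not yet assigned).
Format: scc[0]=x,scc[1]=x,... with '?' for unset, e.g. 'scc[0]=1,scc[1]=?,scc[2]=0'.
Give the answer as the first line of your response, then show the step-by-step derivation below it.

scc[0]=?,scc[1]=?,scc[2]=0,scc[3]=?,scc[4]=?,scc[5]=?,scc[6]=?,scc[7]=?

step 1: low=(low[0]=0,low[1]=0,low[2]=?,low[3]=?,low[4]=?,low[5]=?,low[6]=?,low[7]=?); scc=(scc[0]=?,scc[1]=?,scc[2]=?,scc[3]=?,scc[4]=?,scc[5]=?,scc[6]=?,scc[7]=?)
step 2: low=(low[0]=0,low[1]=0,low[2]=2,low[3]=?,low[4]=?,low[5]=?,low[6]=?,low[7]=?); scc=(scc[0]=?,scc[1]=?,scc[2]=0,scc[3]=?,scc[4]=?,scc[5]=?,scc[6]=?,scc[7]=?)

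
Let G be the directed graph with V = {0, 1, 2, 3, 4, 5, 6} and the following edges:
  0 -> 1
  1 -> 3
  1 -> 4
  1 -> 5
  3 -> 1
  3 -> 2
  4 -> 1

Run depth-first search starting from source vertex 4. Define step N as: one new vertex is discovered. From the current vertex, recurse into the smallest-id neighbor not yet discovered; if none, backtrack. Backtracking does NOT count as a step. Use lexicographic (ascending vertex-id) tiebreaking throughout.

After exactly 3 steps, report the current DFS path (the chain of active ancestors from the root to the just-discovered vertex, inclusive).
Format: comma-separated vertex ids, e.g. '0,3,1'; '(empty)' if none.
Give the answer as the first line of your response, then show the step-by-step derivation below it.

4,1,3

step 1: discover 4; path=4; order=4
step 2: discover 1; path=4>1; order=4,1
step 3: discover 3; path=4>1>3; order=4,1,3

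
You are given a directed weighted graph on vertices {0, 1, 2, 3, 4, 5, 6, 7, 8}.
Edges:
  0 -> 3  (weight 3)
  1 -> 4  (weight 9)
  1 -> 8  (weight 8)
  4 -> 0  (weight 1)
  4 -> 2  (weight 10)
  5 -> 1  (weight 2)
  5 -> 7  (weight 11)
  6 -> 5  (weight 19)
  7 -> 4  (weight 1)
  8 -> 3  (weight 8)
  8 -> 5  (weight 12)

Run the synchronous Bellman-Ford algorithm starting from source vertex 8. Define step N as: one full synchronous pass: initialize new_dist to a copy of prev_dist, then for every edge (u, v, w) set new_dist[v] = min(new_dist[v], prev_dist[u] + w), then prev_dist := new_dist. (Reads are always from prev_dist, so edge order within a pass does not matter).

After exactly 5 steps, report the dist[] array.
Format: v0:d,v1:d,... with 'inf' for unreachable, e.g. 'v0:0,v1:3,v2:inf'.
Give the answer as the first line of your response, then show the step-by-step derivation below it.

v0:24,v1:14,v2:33,v3:8,v4:23,v5:12,v6:inf,v7:23,v8:0

step 1: dist = v0:inf,v1:inf,v2:inf,v3:8,v4:inf,v5:12,v6:inf,v7:inf,v8:0
step 2: dist = v0:inf,v1:14,v2:inf,v3:8,v4:inf,v5:12,v6:inf,v7:23,v8:0
step 3: dist = v0:inf,v1:14,v2:inf,v3:8,v4:23,v5:12,v6:inf,v7:23,v8:0
step 4: dist = v0:24,v1:14,v2:33,v3:8,v4:23,v5:12,v6:inf,v7:23,v8:0
step 5: dist = v0:24,v1:14,v2:33,v3:8,v4:23,v5:12,v6:inf,v7:23,v8:0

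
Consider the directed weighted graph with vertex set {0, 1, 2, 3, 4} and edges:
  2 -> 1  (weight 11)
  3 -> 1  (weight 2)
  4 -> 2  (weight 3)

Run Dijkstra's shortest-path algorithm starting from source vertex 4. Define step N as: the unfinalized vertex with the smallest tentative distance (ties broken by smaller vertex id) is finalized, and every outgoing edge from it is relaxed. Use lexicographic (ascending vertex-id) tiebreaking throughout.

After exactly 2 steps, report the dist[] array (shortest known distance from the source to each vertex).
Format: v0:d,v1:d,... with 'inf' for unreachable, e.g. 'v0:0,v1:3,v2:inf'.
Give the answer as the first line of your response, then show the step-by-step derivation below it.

v0:inf,v1:14,v2:3,v3:inf,v4:0

step 1: dist = v0:inf,v1:inf,v2:3,v3:inf,v4:0
step 2: dist = v0:inf,v1:14,v2:3,v3:inf,v4:0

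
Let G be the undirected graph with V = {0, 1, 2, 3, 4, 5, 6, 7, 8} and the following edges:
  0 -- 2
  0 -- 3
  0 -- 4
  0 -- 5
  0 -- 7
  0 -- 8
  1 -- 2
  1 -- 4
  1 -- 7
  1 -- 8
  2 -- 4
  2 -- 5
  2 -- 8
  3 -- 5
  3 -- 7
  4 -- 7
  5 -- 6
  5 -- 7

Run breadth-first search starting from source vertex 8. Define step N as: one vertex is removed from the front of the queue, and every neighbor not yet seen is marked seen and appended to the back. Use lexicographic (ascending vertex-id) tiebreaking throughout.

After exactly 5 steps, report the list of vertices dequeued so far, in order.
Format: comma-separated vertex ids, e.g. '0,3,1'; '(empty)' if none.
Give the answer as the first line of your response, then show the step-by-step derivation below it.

8,0,1,2,3

step 1: dequeue 8; queue=[0,1,2]; order=8
step 2: dequeue 0; queue=[1,2,3,4,5,7]; order=8,0
step 3: dequeue 1; queue=[2,3,4,5,7]; order=8,0,1
step 4: dequeue 2; queue=[3,4,5,7]; order=8,0,1,2
step 5: dequeue 3; queue=[4,5,7]; order=8,0,1,2,3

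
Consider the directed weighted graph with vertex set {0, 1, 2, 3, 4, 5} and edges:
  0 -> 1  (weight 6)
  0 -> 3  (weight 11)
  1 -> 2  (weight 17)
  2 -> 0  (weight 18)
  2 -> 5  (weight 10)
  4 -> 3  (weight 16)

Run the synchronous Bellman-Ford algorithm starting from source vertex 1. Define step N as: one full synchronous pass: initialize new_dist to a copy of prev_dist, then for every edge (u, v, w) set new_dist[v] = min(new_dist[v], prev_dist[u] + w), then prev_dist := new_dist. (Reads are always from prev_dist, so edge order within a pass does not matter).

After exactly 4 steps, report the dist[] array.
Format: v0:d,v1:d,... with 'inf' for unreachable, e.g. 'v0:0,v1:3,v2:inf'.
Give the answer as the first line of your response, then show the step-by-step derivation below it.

v0:35,v1:0,v2:17,v3:46,v4:inf,v5:27

step 1: dist = v0:inf,v1:0,v2:17,v3:inf,v4:inf,v5:inf
step 2: dist = v0:35,v1:0,v2:17,v3:inf,v4:inf,v5:27
step 3: dist = v0:35,v1:0,v2:17,v3:46,v4:inf,v5:27
step 4: dist = v0:35,v1:0,v2:17,v3:46,v4:inf,v5:27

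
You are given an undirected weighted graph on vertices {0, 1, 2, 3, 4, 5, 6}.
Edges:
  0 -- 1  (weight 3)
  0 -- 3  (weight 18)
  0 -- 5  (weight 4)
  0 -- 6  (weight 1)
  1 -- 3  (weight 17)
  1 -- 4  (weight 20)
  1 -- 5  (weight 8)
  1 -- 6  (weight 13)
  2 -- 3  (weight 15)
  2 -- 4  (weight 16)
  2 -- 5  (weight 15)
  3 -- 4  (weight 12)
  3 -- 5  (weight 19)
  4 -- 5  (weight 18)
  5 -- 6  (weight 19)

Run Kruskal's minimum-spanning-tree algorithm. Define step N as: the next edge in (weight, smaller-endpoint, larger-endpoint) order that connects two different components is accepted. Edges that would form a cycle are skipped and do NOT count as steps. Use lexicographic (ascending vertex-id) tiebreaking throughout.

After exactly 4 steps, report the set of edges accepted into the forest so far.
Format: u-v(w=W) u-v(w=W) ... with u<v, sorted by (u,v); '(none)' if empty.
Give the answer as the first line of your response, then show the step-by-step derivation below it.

0-1(w=3) 0-5(w=4) 0-6(w=1) 3-4(w=12)

step 1: add edge 0-6 (w=1); MST = {0-6(w=1)}
step 2: add edge 0-1 (w=3); MST = {0-1(w=3) 0-6(w=1)}
step 3: add edge 0-5 (w=4); MST = {0-1(w=3) 0-5(w=4) 0-6(w=1)}
step 4: add edge 3-4 (w=12); MST = {0-1(w=3) 0-5(w=4) 0-6(w=1) 3-4(w=12)}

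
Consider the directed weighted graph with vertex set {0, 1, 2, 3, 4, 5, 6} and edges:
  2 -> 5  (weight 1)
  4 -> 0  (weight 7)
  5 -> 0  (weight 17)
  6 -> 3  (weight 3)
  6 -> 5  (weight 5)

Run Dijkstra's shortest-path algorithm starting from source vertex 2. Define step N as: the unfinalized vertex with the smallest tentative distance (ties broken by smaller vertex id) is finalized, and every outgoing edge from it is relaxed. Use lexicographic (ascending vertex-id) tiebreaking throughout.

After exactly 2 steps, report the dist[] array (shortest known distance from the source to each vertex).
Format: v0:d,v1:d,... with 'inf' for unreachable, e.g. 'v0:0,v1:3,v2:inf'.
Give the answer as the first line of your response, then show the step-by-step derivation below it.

v0:18,v1:inf,v2:0,v3:inf,v4:inf,v5:1,v6:inf

step 1: dist = v0:inf,v1:inf,v2:0,v3:inf,v4:inf,v5:1,v6:inf
step 2: dist = v0:18,v1:inf,v2:0,v3:inf,v4:inf,v5:1,v6:inf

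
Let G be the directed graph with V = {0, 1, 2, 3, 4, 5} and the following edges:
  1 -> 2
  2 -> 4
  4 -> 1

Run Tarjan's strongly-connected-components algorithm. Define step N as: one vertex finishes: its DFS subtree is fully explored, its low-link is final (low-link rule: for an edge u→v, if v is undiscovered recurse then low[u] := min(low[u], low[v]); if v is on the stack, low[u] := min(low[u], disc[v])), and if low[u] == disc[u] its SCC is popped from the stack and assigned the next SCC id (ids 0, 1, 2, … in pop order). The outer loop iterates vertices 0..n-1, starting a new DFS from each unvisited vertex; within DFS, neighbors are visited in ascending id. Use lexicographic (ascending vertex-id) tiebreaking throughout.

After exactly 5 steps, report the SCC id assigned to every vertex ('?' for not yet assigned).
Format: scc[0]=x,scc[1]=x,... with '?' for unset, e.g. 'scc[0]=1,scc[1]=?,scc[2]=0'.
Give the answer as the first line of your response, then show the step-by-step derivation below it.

scc[0]=0,scc[1]=1,scc[2]=1,scc[3]=2,scc[4]=1,scc[5]=?

step 1: low=(low[0]=0,low[1]=?,low[2]=?,low[3]=?,low[4]=?,low[5]=?); scc=(scc[0]=0,scc[1]=?,scc[2]=?,scc[3]=?,scc[4]=?,scc[5]=?)
step 2: low=(low[0]=0,low[1]=1,low[2]=2,low[3]=?,low[4]=1,low[5]=?); scc=(scc[0]=0,scc[1]=?,scc[2]=?,scc[3]=?,scc[4]=?,scc[5]=?)
step 3: low=(low[0]=0,low[1]=1,low[2]=1,low[3]=?,low[4]=1,low[5]=?); scc=(scc[0]=0,scc[1]=?,scc[2]=?,scc[3]=?,scc[4]=?,scc[5]=?)
step 4: low=(low[0]=0,low[1]=1,low[2]=1,low[3]=?,low[4]=1,low[5]=?); scc=(scc[0]=0,scc[1]=1,scc[2]=1,scc[3]=?,scc[4]=1,scc[5]=?)
step 5: low=(low[0]=0,low[1]=1,low[2]=1,low[3]=4,low[4]=1,low[5]=?); scc=(scc[0]=0,scc[1]=1,scc[2]=1,scc[3]=2,scc[4]=1,scc[5]=?)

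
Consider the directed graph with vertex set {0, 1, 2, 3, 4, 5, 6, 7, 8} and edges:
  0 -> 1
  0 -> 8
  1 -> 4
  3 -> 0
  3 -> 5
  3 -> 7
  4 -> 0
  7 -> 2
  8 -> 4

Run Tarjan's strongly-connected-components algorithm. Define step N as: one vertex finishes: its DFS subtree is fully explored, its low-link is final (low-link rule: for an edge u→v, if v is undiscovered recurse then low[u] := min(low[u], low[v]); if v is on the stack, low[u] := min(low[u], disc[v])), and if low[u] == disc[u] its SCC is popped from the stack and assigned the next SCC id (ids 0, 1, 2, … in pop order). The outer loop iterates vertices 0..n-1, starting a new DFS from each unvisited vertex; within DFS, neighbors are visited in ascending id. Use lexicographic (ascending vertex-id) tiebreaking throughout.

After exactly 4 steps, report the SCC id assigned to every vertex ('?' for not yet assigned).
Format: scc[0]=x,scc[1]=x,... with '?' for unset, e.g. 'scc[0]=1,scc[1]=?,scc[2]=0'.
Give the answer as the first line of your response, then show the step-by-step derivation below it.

scc[0]=0,scc[1]=0,scc[2]=?,scc[3]=?,scc[4]=0,scc[5]=?,scc[6]=?,scc[7]=?,scc[8]=0

step 1: low=(low[0]=0,low[1]=1,low[2]=?,low[3]=?,low[4]=0,low[5]=?,low[6]=?,low[7]=?,low[8]=?); scc=(scc[0]=?,scc[1]=?,scc[2]=?,scc[3]=?,scc[4]=?,scc[5]=?,scc[6]=?,scc[7]=?,scc[8]=?)
step 2: low=(low[0]=0,low[1]=0,low[2]=?,low[3]=?,low[4]=0,low[5]=?,low[6]=?,low[7]=?,low[8]=?); scc=(scc[0]=?,scc[1]=?,scc[2]=?,scc[3]=?,scc[4]=?,scc[5]=?,scc[6]=?,scc[7]=?,scc[8]=?)
step 3: low=(low[0]=0,low[1]=0,low[2]=?,low[3]=?,low[4]=0,low[5]=?,low[6]=?,low[7]=?,low[8]=2); scc=(scc[0]=?,scc[1]=?,scc[2]=?,scc[3]=?,scc[4]=?,scc[5]=?,scc[6]=?,scc[7]=?,scc[8]=?)
step 4: low=(low[0]=0,low[1]=0,low[2]=?,low[3]=?,low[4]=0,low[5]=?,low[6]=?,low[7]=?,low[8]=2); scc=(scc[0]=0,scc[1]=0,scc[2]=?,scc[3]=?,scc[4]=0,scc[5]=?,scc[6]=?,scc[7]=?,scc[8]=0)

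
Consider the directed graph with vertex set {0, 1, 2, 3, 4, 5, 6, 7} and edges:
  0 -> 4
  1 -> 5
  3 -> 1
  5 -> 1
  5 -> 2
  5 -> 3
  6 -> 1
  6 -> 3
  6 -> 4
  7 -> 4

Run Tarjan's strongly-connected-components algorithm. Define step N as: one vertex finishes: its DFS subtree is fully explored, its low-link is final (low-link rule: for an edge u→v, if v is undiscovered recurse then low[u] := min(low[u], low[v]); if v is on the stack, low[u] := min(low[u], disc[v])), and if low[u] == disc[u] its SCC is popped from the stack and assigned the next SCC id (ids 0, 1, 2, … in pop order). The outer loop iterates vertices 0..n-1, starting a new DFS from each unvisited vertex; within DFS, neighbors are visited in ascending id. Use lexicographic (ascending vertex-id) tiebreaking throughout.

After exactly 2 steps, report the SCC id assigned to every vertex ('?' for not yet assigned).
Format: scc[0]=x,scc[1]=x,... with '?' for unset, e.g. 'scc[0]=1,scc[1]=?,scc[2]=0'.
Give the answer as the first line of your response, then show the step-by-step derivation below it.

scc[0]=1,scc[1]=?,scc[2]=?,scc[3]=?,scc[4]=0,scc[5]=?,scc[6]=?,scc[7]=?

step 1: low=(low[0]=0,low[1]=?,low[2]=?,low[3]=?,low[4]=1,low[5]=?,low[6]=?,low[7]=?); scc=(scc[0]=?,scc[1]=?,scc[2]=?,scc[3]=?,scc[4]=0,scc[5]=?,scc[6]=?,scc[7]=?)
step 2: low=(low[0]=0,low[1]=?,low[2]=?,low[3]=?,low[4]=1,low[5]=?,low[6]=?,low[7]=?); scc=(scc[0]=1,scc[1]=?,scc[2]=?,scc[3]=?,scc[4]=0,scc[5]=?,scc[6]=?,scc[7]=?)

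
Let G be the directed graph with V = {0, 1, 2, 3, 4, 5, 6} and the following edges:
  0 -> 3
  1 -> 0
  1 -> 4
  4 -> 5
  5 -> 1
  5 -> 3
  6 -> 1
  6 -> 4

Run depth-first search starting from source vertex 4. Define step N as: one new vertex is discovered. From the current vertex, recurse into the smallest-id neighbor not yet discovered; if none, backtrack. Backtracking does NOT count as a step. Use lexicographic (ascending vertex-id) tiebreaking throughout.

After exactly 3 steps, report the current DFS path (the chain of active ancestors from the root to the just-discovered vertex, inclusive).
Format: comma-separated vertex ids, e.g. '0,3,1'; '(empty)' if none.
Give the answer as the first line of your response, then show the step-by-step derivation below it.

4,5,1

step 1: discover 4; path=4; order=4
step 2: discover 5; path=4>5; order=4,5
step 3: discover 1; path=4>5>1; order=4,5,1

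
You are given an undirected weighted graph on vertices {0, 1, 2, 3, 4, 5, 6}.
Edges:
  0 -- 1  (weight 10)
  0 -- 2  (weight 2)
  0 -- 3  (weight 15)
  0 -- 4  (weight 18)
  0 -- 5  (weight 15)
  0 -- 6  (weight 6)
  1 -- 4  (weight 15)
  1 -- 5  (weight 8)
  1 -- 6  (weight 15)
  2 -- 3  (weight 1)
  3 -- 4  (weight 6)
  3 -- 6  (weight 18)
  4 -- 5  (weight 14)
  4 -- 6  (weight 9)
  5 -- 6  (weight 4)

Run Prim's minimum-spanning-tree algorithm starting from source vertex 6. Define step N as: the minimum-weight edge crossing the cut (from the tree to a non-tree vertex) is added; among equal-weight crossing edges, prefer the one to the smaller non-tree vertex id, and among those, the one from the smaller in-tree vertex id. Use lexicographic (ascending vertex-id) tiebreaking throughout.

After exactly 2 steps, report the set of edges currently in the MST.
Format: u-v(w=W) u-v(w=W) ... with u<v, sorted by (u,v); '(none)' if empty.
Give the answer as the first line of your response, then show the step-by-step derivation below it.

0-6(w=6) 5-6(w=4)

step 1: add edge 5-6 (w=4); MST = {5-6(w=4)}
step 2: add edge 0-6 (w=6); MST = {0-6(w=6) 5-6(w=4)}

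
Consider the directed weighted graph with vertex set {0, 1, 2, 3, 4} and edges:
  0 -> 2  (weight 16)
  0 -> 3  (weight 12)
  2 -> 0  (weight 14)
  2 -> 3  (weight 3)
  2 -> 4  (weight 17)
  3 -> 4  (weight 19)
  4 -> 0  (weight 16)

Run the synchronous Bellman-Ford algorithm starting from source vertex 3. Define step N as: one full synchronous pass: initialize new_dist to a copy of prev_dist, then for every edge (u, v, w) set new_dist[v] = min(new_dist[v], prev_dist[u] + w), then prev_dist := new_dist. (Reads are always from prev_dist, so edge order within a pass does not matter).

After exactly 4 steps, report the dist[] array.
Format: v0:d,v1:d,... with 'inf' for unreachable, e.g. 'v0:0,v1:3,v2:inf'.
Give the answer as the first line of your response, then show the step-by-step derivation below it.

v0:35,v1:inf,v2:51,v3:0,v4:19

step 1: dist = v0:inf,v1:inf,v2:inf,v3:0,v4:19
step 2: dist = v0:35,v1:inf,v2:inf,v3:0,v4:19
step 3: dist = v0:35,v1:inf,v2:51,v3:0,v4:19
step 4: dist = v0:35,v1:inf,v2:51,v3:0,v4:19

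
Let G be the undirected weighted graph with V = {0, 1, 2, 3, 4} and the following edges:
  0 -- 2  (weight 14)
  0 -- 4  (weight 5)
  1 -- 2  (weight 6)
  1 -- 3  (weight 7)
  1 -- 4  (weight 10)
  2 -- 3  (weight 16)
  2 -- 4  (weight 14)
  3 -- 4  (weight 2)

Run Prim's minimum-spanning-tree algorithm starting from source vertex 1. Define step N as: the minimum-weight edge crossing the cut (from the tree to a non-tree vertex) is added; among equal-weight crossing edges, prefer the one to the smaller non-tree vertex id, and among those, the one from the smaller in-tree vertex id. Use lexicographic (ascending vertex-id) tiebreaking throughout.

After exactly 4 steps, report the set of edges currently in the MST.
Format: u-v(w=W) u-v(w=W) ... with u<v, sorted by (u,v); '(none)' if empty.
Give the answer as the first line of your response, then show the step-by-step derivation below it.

0-4(w=5) 1-2(w=6) 1-3(w=7) 3-4(w=2)

step 1: add edge 1-2 (w=6); MST = {1-2(w=6)}
step 2: add edge 1-3 (w=7); MST = {1-2(w=6) 1-3(w=7)}
step 3: add edge 3-4 (w=2); MST = {1-2(w=6) 1-3(w=7) 3-4(w=2)}
step 4: add edge 0-4 (w=5); MST = {0-4(w=5) 1-2(w=6) 1-3(w=7) 3-4(w=2)}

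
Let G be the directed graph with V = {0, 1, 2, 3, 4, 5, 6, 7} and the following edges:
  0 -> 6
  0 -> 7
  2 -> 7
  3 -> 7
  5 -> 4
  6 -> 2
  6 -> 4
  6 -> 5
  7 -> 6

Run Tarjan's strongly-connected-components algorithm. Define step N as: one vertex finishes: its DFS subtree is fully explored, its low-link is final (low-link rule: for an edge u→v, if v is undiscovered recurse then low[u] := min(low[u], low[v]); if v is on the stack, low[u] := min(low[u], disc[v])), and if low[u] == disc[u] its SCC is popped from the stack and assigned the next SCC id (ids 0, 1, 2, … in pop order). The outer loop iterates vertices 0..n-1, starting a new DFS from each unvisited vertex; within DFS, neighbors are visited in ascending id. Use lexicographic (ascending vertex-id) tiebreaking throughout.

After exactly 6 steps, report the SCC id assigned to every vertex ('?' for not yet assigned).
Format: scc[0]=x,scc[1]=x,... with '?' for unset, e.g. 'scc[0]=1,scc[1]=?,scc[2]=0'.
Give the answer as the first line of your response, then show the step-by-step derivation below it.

scc[0]=3,scc[1]=?,scc[2]=2,scc[3]=?,scc[4]=0,scc[5]=1,scc[6]=2,scc[7]=2

step 1: low=(low[0]=0,low[1]=?,low[2]=2,low[3]=?,low[4]=?,low[5]=?,low[6]=1,low[7]=1); scc=(scc[0]=?,scc[1]=?,scc[2]=?,scc[3]=?,scc[4]=?,scc[5]=?,scc[6]=?,scc[7]=?)
step 2: low=(low[0]=0,low[1]=?,low[2]=1,low[3]=?,low[4]=?,low[5]=?,low[6]=1,low[7]=1); scc=(scc[0]=?,scc[1]=?,scc[2]=?,scc[3]=?,scc[4]=?,scc[5]=?,scc[6]=?,scc[7]=?)
step 3: low=(low[0]=0,low[1]=?,low[2]=1,low[3]=?,low[4]=4,low[5]=?,low[6]=1,low[7]=1); scc=(scc[0]=?,scc[1]=?,scc[2]=?,scc[3]=?,scc[4]=0,scc[5]=?,scc[6]=?,scc[7]=?)
step 4: low=(low[0]=0,low[1]=?,low[2]=1,low[3]=?,low[4]=4,low[5]=5,low[6]=1,low[7]=1); scc=(scc[0]=?,scc[1]=?,scc[2]=?,scc[3]=?,scc[4]=0,scc[5]=1,scc[6]=?,scc[7]=?)
step 5: low=(low[0]=0,low[1]=?,low[2]=1,low[3]=?,low[4]=4,low[5]=5,low[6]=1,low[7]=1); scc=(scc[0]=?,scc[1]=?,scc[2]=2,scc[3]=?,scc[4]=0,scc[5]=1,scc[6]=2,scc[7]=2)
step 6: low=(low[0]=0,low[1]=?,low[2]=1,low[3]=?,low[4]=4,low[5]=5,low[6]=1,low[7]=1); scc=(scc[0]=3,scc[1]=?,scc[2]=2,scc[3]=?,scc[4]=0,scc[5]=1,scc[6]=2,scc[7]=2)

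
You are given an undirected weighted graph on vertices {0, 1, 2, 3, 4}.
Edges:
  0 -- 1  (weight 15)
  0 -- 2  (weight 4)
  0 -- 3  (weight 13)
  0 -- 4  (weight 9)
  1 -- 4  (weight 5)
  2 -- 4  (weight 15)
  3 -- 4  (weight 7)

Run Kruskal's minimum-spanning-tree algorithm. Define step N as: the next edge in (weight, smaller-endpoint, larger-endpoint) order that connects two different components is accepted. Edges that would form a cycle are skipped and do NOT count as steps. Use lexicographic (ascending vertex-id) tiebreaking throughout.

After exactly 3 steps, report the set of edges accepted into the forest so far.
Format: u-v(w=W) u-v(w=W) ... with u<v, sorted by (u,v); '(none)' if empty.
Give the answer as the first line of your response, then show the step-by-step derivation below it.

0-2(w=4) 1-4(w=5) 3-4(w=7)

step 1: add edge 0-2 (w=4); MST = {0-2(w=4)}
step 2: add edge 1-4 (w=5); MST = {0-2(w=4) 1-4(w=5)}
step 3: add edge 3-4 (w=7); MST = {0-2(w=4) 1-4(w=5) 3-4(w=7)}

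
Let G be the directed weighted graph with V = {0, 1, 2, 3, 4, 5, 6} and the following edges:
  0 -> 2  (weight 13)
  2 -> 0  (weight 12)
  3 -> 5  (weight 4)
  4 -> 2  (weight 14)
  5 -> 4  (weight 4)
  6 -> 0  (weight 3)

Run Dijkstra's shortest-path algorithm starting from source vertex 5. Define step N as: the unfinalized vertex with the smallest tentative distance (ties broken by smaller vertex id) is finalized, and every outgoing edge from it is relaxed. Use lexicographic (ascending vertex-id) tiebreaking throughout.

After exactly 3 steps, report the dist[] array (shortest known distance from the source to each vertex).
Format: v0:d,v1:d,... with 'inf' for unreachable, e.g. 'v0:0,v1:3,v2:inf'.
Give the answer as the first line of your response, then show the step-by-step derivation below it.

v0:30,v1:inf,v2:18,v3:inf,v4:4,v5:0,v6:inf

step 1: dist = v0:inf,v1:inf,v2:inf,v3:inf,v4:4,v5:0,v6:inf
step 2: dist = v0:inf,v1:inf,v2:18,v3:inf,v4:4,v5:0,v6:inf
step 3: dist = v0:30,v1:inf,v2:18,v3:inf,v4:4,v5:0,v6:inf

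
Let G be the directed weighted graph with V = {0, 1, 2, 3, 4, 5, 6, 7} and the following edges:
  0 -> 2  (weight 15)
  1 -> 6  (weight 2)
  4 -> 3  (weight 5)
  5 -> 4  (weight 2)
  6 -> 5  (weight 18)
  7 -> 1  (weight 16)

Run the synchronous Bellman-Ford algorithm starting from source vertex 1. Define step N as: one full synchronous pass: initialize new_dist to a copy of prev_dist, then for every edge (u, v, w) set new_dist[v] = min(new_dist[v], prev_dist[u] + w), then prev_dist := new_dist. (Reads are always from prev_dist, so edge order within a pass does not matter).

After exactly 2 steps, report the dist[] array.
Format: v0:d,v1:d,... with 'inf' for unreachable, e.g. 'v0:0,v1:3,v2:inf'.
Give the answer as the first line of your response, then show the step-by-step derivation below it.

v0:inf,v1:0,v2:inf,v3:inf,v4:inf,v5:20,v6:2,v7:inf

step 1: dist = v0:inf,v1:0,v2:inf,v3:inf,v4:inf,v5:inf,v6:2,v7:inf
step 2: dist = v0:inf,v1:0,v2:inf,v3:inf,v4:inf,v5:20,v6:2,v7:inf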